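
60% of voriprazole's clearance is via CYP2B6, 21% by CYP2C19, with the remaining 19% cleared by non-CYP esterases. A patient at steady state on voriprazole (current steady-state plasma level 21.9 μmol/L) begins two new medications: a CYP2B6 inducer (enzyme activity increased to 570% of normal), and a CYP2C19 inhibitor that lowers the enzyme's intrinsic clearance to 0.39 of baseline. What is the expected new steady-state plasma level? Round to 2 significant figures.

CYP2B6: 0.6 × 5.7 = 3.42
CYP2C19: 0.21 × 0.39 = 0.0819
Other: 0.19 (unchanged)
Relative clearance = 3.42 + 0.0819 + 0.19 = 3.6919.
New steady-state plasma level = 21.9 / 3.6919 = 5.9 μmol/L (concentration scales inversely with clearance).

5.9 μmol/L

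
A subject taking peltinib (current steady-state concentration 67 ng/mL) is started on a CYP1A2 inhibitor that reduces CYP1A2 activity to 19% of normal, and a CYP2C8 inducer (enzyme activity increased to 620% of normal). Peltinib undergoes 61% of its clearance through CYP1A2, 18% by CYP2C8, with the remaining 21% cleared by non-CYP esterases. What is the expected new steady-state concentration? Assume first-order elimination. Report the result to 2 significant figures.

46 ng/mL

The CYP1A2 pathway (61% of clearance) drops to 0.19× activity: 0.61 × 0.19 = 0.1159.
The CYP2C8 pathway (18% of clearance) rises to 6.2× activity: 0.18 × 6.2 = 1.116.
Non-CYP routes (21%) are unchanged.
CL_new/CL_old = 0.1159 + 1.116 + 0.21 = 1.4419.
Steady-state concentration ∝ 1/CL: new value = 67 / 1.4419 = 46 ng/mL.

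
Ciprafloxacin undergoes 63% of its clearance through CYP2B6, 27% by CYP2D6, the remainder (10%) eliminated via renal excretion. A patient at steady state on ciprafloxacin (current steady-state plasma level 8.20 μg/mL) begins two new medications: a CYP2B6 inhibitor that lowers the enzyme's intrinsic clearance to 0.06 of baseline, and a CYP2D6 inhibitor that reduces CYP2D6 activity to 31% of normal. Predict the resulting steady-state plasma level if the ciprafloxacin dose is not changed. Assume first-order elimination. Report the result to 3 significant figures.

37.0 μg/mL

The CYP2B6 pathway (63% of clearance) is reduced to 0.06× activity: 0.63 × 0.06 = 0.0378.
The CYP2D6 pathway (27% of clearance) drops to 0.31× activity: 0.27 × 0.31 = 0.0837.
The remaining 10% of clearance is unaffected.
CL_new/CL_old = 0.0378 + 0.0837 + 0.1 = 0.2215.
New steady-state plasma level = 8.20 / 0.2215 = 37.0 μg/mL (concentration scales inversely with clearance).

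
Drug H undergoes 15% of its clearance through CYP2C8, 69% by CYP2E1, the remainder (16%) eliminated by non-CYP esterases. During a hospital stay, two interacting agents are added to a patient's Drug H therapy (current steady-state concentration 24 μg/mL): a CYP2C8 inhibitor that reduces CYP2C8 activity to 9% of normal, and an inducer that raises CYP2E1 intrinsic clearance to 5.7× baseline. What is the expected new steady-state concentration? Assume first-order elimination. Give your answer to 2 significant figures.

5.8 μg/mL

The CYP2C8 pathway (15% of clearance) is reduced to 0.09× activity: 0.15 × 0.09 = 0.0135.
The CYP2E1 pathway (69% of clearance) is boosted to 5.7× activity: 0.69 × 5.7 = 3.933.
Non-CYP routes (16%) are unchanged.
New clearance relative to baseline: 0.0135 + 3.933 + 0.16 = 4.1065.
New steady-state concentration = 24 / 4.1065 = 5.8 μg/mL (concentration scales inversely with clearance).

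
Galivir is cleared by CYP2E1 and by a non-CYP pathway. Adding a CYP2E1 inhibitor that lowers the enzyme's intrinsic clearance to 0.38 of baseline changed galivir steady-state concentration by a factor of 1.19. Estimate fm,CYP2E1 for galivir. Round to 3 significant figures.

CL'/CL = 1 / 1.19 = 0.8403
0.38·fm + (1 − fm) = 0.8403
fm = (0.8403 − 1) / (0.38 − 1) = 0.258

0.258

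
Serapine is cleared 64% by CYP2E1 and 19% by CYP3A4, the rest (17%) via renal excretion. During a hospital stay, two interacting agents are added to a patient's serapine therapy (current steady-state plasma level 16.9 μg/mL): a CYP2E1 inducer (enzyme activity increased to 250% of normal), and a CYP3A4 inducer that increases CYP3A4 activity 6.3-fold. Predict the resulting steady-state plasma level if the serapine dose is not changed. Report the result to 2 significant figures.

The CYP2E1 pathway (64% of clearance) is boosted to 2.5× activity: 0.64 × 2.5 = 1.6.
The CYP3A4 pathway (19% of clearance) rises to 6.3× activity: 0.19 × 6.3 = 1.197.
Non-CYP routes (17%) are unchanged.
Relative clearance = 1.6 + 1.197 + 0.17 = 2.967.
Dividing the baseline by the relative clearance: 16.9 / 2.967 = 5.7 μg/mL.

5.7 μg/mL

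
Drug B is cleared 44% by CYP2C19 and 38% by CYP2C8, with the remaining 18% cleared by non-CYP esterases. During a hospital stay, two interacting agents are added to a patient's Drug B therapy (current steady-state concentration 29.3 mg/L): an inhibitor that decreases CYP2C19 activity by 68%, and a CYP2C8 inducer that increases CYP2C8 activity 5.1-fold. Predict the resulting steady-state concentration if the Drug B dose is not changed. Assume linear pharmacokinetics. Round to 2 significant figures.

The CYP2C19 pathway (44% of clearance) falls to 0.32× activity: 0.44 × 0.32 = 0.1408.
The CYP2C8 pathway (38% of clearance) rises to 5.1× activity: 0.38 × 5.1 = 1.938.
The remaining 18% of clearance is unaffected.
New clearance relative to baseline: 0.1408 + 1.938 + 0.18 = 2.2588.
Steady-state concentration ∝ 1/CL: new value = 29.3 / 2.2588 = 13 mg/L.

13 mg/L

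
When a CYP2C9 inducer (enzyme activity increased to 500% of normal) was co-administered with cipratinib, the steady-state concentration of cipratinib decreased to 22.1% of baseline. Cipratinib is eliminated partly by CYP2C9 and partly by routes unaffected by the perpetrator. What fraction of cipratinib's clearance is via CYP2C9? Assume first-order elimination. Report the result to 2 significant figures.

Let x = fm,CYP2C9. Because steady-state concentration ∝ 1/CL, relative clearance rose to 1/0.221 = 4.525.
Only the CYP2C9 route changed, so 4.525 = x·5 + (1 − x), giving x = 0.88.

0.88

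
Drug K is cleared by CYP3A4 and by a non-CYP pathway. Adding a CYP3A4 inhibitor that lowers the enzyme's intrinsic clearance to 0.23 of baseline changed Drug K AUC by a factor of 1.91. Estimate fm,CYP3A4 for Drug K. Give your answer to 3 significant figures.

CL'/CL = 1 / 1.91 = 0.5236
0.23·fm + (1 − fm) = 0.5236
fm = (0.5236 − 1) / (0.23 − 1) = 0.619

0.619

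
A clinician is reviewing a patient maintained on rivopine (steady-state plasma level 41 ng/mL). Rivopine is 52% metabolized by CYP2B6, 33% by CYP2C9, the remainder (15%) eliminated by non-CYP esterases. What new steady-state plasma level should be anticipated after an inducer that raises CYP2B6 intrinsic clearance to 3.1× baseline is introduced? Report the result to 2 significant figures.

20 ng/mL

The CYP2B6 pathway (52% of clearance) increases to 3.1× activity: 0.52 × 3.1 = 1.612.
CYP2C9 (33%) and the residual 15% are unaffected.
New clearance relative to baseline: 1.612 + 0.33 + 0.15 = 2.092.
Steady-state plasma level ∝ 1/CL, so new value = 41 / 2.092 = 20 ng/mL.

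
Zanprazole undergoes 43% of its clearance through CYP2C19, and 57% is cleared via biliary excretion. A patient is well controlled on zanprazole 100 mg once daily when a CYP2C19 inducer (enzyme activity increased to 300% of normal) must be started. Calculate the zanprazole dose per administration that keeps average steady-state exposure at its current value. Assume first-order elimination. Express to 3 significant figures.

CYP2C19: 0.43 × 3 = 1.29
Other: 0.57 (unchanged)
Relative clearance = 1.29 + 0.57 = 1.86.
Css,avg = (dose rate)/CL, so holding Css fixed requires dose ∝ CL: 100 × 1.86 = 186 mg.

186 mg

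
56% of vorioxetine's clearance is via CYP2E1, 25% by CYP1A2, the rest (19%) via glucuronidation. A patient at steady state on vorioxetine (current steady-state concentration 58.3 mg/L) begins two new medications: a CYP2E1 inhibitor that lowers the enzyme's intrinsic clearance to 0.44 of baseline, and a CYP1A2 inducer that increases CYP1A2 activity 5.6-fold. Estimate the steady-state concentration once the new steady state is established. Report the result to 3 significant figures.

31.7 mg/L

The CYP2E1 pathway (56% of clearance) falls to 0.44× activity: 0.56 × 0.44 = 0.2464.
The CYP1A2 pathway (25% of clearance) is boosted to 5.6× activity: 0.25 × 5.6 = 1.4.
Non-CYP routes (19%) are unchanged.
Relative clearance = 0.2464 + 1.4 + 0.19 = 1.8364.
Dividing the baseline by the relative clearance: 58.3 / 1.8364 = 31.7 mg/L.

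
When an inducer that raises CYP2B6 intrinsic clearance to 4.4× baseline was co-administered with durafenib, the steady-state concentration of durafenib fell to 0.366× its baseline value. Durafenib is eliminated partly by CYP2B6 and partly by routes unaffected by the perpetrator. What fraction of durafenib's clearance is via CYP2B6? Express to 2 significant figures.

0.51

Call the CYP2B6 fraction fm. After the interaction, CL_new/CL_old = fm × 4.4 + (1 − fm).
Steady-state concentration ratio = 1 / (new CL fraction), so new CL fraction = 1 / 0.366 = 2.732.
fm × 4.4 + 1 − fm = 2.732  ⇒  fm × (4.4 − 1) = 1.732  ⇒  fm = 0.51.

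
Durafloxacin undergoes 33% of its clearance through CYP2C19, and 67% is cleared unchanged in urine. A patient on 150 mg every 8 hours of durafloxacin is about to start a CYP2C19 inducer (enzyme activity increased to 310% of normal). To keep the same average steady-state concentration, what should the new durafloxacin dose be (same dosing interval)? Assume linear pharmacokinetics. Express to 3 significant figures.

254 mg

CYP2C19: 0.33 × 3.1 = 1.023
Other: 0.67 (unchanged)
CL_new/CL_old = 1.023 + 0.67 = 1.693.
To maintain the same steady-state level, dose must scale with clearance: new dose = 150 × 1.693 = 254 mg.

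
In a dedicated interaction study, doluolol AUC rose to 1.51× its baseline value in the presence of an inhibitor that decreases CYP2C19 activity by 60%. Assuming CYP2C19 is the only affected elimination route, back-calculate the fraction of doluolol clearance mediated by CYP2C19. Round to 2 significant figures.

0.56

Let x = fm,CYP2C19. Because AUC ∝ 1/CL, relative clearance fell to 1/1.51 = 0.6623.
Setting x·0.4 + (1 − x) = 0.6623 and solving: x = (0.6623 − 1)/(0.4 − 1) = 0.56.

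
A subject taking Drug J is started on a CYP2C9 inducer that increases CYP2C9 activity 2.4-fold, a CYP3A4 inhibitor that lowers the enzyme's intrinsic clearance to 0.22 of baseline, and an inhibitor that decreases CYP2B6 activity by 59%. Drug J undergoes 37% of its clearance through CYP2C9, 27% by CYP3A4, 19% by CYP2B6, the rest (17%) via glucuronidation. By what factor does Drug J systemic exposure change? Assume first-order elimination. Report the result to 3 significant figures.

The CYP2C9 pathway (37% of clearance) rises to 2.4× activity: 0.37 × 2.4 = 0.888.
The CYP3A4 pathway (27% of clearance) drops to 0.22× activity: 0.27 × 0.22 = 0.0594.
The CYP2B6 pathway (19% of clearance) drops to 0.41× activity: 0.19 × 0.41 = 0.0779.
The remaining 17% of clearance is unaffected.
New clearance relative to baseline: 0.888 + 0.0594 + 0.0779 + 0.17 = 1.1953.
Net systemic exposure ratio = 1 / 1.1953 = 0.837.

0.837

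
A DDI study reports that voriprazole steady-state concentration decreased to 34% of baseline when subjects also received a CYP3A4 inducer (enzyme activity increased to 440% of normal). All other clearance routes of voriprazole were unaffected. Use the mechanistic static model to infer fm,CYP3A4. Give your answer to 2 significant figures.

0.57

CL'/CL = 1 / 0.340 = 2.941
4.4·fm + (1 − fm) = 2.941
fm = (2.941 − 1) / (4.4 − 1) = 0.57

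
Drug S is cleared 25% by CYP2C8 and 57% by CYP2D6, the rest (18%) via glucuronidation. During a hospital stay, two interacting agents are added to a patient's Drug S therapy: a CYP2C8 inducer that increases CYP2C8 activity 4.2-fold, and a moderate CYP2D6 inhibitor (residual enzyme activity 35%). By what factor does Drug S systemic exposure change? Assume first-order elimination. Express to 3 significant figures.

CYP2C8: 0.25 × 4.2 = 1.05
CYP2D6: 0.57 × 0.35 = 0.1995
Other: 0.18 (unchanged)
CL_new/CL_old = 1.05 + 0.1995 + 0.18 = 1.4295.
Because systemic exposure varies inversely with clearance, the combined effect is 1 / 1.4295 = 0.700.

0.700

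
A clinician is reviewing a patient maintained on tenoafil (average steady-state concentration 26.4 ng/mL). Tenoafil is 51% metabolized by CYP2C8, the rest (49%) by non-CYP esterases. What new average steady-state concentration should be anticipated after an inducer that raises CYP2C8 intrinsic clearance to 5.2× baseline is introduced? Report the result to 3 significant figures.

CYP2C8: 0.51 × 5.2 = 2.652
Other: 0.49 (unchanged)
CL_new/CL_old = 2.652 + 0.49 = 3.142.
Average steady-state concentration ∝ 1/CL, so new value = 26.4 / 3.142 = 8.40 ng/mL.

8.40 ng/mL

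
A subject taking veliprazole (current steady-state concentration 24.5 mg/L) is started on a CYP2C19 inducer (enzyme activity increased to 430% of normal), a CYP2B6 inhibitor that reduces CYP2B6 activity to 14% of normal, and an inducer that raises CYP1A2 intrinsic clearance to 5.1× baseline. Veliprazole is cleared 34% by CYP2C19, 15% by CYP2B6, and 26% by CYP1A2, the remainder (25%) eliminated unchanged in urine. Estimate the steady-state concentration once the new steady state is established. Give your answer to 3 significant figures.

8.01 mg/L

The CYP2C19 pathway (34% of clearance) increases to 4.3× activity: 0.34 × 4.3 = 1.462.
The CYP2B6 pathway (15% of clearance) drops to 0.14× activity: 0.15 × 0.14 = 0.021.
The CYP1A2 pathway (26% of clearance) rises to 5.1× activity: 0.26 × 5.1 = 1.326.
The remaining 25% of clearance is unaffected.
Relative clearance = 1.462 + 0.021 + 1.326 + 0.25 = 3.059.
Steady-state concentration ∝ 1/CL: new value = 24.5 / 3.059 = 8.01 mg/L.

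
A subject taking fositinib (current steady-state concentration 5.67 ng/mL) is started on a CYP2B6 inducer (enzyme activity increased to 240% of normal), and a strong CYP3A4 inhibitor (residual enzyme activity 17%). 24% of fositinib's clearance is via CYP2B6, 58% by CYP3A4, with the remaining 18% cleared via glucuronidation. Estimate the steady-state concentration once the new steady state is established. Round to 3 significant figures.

The CYP2B6 pathway (24% of clearance) rises to 2.4× activity: 0.24 × 2.4 = 0.576.
The CYP3A4 pathway (58% of clearance) falls to 0.17× activity: 0.58 × 0.17 = 0.0986.
The remaining 18% of clearance is unaffected.
CL_new/CL_old = 0.576 + 0.0986 + 0.18 = 0.8546.
New steady-state concentration = 5.67 / 0.8546 = 6.63 ng/mL (concentration scales inversely with clearance).

6.63 ng/mL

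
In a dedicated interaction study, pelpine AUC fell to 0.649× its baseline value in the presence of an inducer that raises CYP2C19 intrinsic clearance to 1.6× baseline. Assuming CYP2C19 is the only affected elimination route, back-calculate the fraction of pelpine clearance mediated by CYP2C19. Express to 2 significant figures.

Call the CYP2C19 fraction fm. After the interaction, CL_new/CL_old = fm × 1.6 + (1 − fm).
AUC ratio = 1 / (new CL fraction), so new CL fraction = 1 / 0.649 = 1.541.
fm × 1.6 + 1 − fm = 1.541  ⇒  fm × (1.6 − 1) = 0.5408  ⇒  fm = 0.90.

0.90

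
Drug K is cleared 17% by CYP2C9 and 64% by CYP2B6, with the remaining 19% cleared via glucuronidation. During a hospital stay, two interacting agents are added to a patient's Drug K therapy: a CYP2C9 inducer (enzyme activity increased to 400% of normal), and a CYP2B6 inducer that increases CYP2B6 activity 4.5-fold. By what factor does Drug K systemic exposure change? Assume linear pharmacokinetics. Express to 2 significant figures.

CYP2C9: 0.17 × 4 = 0.68
CYP2B6: 0.64 × 4.5 = 2.88
Other: 0.19 (unchanged)
Relative clearance = 0.68 + 2.88 + 0.19 = 3.75.
Net systemic exposure ratio = 1 / 3.75 = 0.27.

0.27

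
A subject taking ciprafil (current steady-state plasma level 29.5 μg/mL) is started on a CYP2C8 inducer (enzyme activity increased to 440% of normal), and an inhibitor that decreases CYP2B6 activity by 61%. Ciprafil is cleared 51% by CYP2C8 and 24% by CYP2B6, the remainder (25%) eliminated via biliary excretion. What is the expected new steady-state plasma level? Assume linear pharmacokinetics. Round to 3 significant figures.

11.4 μg/mL

The CYP2C8 pathway (51% of clearance) rises to 4.4× activity: 0.51 × 4.4 = 2.244.
The CYP2B6 pathway (24% of clearance) drops to 0.39× activity: 0.24 × 0.39 = 0.0936.
Non-CYP routes (25%) are unchanged.
New clearance relative to baseline: 2.244 + 0.0936 + 0.25 = 2.5876.
New steady-state plasma level = 29.5 / 2.5876 = 11.4 μg/mL (concentration scales inversely with clearance).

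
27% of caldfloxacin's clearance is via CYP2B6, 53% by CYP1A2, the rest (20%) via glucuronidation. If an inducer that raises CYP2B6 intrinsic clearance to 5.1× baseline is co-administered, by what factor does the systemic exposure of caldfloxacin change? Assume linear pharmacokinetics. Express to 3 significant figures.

0.475

The CYP2B6 pathway (27% of clearance) increases to 5.1× activity: 0.27 × 5.1 = 1.377.
CYP1A2 (53%) and the residual 20% are unaffected.
Relative clearance = 1.377 + 0.53 + 0.2 = 2.107.
Systemic exposure ratio = CL_old/CL_new = 1 / 2.107 = 0.475.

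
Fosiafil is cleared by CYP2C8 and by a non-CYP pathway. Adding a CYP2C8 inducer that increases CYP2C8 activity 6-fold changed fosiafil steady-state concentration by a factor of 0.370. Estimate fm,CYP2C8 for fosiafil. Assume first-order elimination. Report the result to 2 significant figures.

Call the CYP2C8 fraction fm. After the interaction, CL_new/CL_old = fm × 6 + (1 − fm).
Steady-state concentration ratio = 1 / (new CL fraction), so new CL fraction = 1 / 0.370 = 2.703.
fm × 6 + 1 − fm = 2.703  ⇒  fm × (6 − 1) = 1.703  ⇒  fm = 0.34.

0.34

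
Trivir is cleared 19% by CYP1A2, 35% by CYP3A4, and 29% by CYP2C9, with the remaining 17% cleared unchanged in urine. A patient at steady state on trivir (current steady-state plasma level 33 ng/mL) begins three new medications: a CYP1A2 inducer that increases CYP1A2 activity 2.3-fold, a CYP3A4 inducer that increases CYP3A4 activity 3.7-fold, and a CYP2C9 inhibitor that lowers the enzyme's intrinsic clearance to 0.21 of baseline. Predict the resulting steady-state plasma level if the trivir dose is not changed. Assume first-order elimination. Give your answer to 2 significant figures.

CYP1A2: 0.19 × 2.3 = 0.437
CYP3A4: 0.35 × 3.7 = 1.295
CYP2C9: 0.29 × 0.21 = 0.0609
Other: 0.17 (unchanged)
Relative clearance = 0.437 + 1.295 + 0.0609 + 0.17 = 1.9629.
Steady-state plasma level ∝ 1/CL: new value = 33 / 1.9629 = 17 ng/mL.

17 ng/mL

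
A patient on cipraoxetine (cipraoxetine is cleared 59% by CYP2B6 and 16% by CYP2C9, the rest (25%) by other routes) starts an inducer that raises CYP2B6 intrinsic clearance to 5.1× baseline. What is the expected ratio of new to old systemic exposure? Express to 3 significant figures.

0.292

The CYP2B6 pathway (59% of clearance) rises to 5.1× activity: 0.59 × 5.1 = 3.009.
CYP2C9 (16%) and the residual 25% are unaffected.
Relative clearance = 3.009 + 0.16 + 0.25 = 3.419.
Systemic exposure ratio = CL_old/CL_new = 1 / 3.419 = 0.292.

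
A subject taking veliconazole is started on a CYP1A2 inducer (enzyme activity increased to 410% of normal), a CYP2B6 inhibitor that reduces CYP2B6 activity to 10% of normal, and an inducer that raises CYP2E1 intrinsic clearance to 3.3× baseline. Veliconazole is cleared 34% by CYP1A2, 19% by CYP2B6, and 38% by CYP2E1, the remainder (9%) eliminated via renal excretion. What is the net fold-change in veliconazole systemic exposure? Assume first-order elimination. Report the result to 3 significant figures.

0.363

The CYP1A2 pathway (34% of clearance) increases to 4.1× activity: 0.34 × 4.1 = 1.394.
The CYP2B6 pathway (19% of clearance) falls to 0.1× activity: 0.19 × 0.1 = 0.019.
The CYP2E1 pathway (38% of clearance) increases to 3.3× activity: 0.38 × 3.3 = 1.254.
The remaining 9% of clearance is unaffected.
New clearance relative to baseline: 1.394 + 0.019 + 1.254 + 0.09 = 2.757.
Systemic exposure ∝ 1/CL: fold-change = 1 / 2.757 = 0.363.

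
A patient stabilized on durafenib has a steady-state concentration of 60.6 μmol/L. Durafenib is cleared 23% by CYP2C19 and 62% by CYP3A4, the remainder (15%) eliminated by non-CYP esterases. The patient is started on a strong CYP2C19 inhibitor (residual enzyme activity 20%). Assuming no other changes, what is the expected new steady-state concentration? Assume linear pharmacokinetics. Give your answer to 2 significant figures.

74 μmol/L

The CYP2C19 pathway (23% of clearance) is reduced to 0.2× activity: 0.23 × 0.2 = 0.046.
CYP3A4 (62%) and the residual 15% are unaffected.
Relative clearance = 0.046 + 0.62 + 0.15 = 0.816.
New steady-state concentration = baseline ÷ relative clearance = 60.6 / 0.816 = 74 μmol/L.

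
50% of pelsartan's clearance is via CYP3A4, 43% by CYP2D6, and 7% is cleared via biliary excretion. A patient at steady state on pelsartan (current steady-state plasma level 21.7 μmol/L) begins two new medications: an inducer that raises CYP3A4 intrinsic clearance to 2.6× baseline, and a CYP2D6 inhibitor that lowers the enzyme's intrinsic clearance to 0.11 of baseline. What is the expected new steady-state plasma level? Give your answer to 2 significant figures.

15 μmol/L

The CYP3A4 pathway (50% of clearance) is boosted to 2.6× activity: 0.5 × 2.6 = 1.3.
The CYP2D6 pathway (43% of clearance) is reduced to 0.11× activity: 0.43 × 0.11 = 0.0473.
Non-CYP routes (7%) are unchanged.
New clearance relative to baseline: 1.3 + 0.0473 + 0.07 = 1.4173.
Dividing the baseline by the relative clearance: 21.7 / 1.4173 = 15 μmol/L.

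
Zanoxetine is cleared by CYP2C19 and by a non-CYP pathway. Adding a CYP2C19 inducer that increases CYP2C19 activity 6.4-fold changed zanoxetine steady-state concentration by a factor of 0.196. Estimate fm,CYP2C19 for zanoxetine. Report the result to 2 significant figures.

Call the CYP2C19 fraction fm. After the interaction, CL_new/CL_old = fm × 6.4 + (1 − fm).
Steady-state concentration ratio = 1 / (new CL fraction), so new CL fraction = 1 / 0.196 = 5.102.
fm × 6.4 + 1 − fm = 5.102  ⇒  fm × (6.4 − 1) = 4.102  ⇒  fm = 0.76.

0.76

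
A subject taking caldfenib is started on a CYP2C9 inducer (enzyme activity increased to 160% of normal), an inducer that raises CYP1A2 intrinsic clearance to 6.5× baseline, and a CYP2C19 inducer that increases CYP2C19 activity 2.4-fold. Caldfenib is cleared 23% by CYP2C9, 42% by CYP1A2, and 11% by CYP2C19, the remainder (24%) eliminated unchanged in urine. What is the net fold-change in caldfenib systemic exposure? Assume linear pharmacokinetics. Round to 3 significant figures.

The CYP2C9 pathway (23% of clearance) rises to 1.6× activity: 0.23 × 1.6 = 0.368.
The CYP1A2 pathway (42% of clearance) rises to 6.5× activity: 0.42 × 6.5 = 2.73.
The CYP2C19 pathway (11% of clearance) is boosted to 2.4× activity: 0.11 × 2.4 = 0.264.
The remaining 24% of clearance is unaffected.
Relative clearance = 0.368 + 2.73 + 0.264 + 0.24 = 3.602.
Systemic exposure ∝ 1/CL: fold-change = 1 / 3.602 = 0.278.

0.278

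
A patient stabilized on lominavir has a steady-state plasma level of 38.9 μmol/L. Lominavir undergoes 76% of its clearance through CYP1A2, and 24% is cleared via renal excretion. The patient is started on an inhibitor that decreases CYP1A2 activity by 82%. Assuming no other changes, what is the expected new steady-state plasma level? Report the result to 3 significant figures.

The CYP1A2 pathway (76% of clearance) is reduced to 0.18× activity: 0.76 × 0.18 = 0.1368.
The remaining 24% of clearance is unaffected.
New clearance relative to baseline: 0.1368 + 0.24 = 0.3768.
New steady-state plasma level = baseline ÷ relative clearance = 38.9 / 0.3768 = 103 μmol/L.

103 μmol/L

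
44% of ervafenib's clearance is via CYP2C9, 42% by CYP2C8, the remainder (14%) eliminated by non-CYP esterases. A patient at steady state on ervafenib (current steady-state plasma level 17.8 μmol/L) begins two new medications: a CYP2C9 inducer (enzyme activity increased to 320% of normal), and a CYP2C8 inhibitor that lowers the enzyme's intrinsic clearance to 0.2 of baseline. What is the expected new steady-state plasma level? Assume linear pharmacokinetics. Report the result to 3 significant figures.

The CYP2C9 pathway (44% of clearance) increases to 3.2× activity: 0.44 × 3.2 = 1.408.
The CYP2C8 pathway (42% of clearance) is reduced to 0.2× activity: 0.42 × 0.2 = 0.084.
Non-CYP routes (14%) are unchanged.
CL_new/CL_old = 1.408 + 0.084 + 0.14 = 1.632.
Steady-state plasma level ∝ 1/CL: new value = 17.8 / 1.632 = 10.9 μmol/L.

10.9 μmol/L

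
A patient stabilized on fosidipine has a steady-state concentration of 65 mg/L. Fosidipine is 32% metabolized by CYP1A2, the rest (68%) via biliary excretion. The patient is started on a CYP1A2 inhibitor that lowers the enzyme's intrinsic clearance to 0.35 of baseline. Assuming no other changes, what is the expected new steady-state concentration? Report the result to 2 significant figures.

CYP1A2: 0.32 × 0.35 = 0.112
Other: 0.68 (unchanged)
New clearance relative to baseline: 0.112 + 0.68 = 0.792.
With dosing unchanged, steady-state concentration scales as 1/CL: 65 / 0.792 = 82 mg/L.

82 mg/L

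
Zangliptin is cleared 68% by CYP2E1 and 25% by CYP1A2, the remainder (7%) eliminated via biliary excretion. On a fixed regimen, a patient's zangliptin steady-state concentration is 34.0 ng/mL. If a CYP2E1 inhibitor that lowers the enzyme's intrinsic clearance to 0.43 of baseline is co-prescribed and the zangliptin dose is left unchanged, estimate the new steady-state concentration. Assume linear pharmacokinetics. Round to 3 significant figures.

The CYP2E1 pathway (68% of clearance) drops to 0.43× activity: 0.68 × 0.43 = 0.2924.
CYP1A2 (25%) and the residual 7% are unaffected.
CL_new/CL_old = 0.2924 + 0.25 + 0.07 = 0.6124.
Steady-state concentration ∝ 1/CL, so new value = 34.0 / 0.6124 = 55.5 ng/mL.

55.5 ng/mL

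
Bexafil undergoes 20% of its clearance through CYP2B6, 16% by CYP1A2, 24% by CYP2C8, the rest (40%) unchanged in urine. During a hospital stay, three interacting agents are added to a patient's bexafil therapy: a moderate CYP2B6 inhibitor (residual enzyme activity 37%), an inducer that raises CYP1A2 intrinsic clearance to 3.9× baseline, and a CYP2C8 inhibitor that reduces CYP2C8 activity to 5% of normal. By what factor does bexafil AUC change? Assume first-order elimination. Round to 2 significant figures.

CYP2B6: 0.2 × 0.37 = 0.074
CYP1A2: 0.16 × 3.9 = 0.624
CYP2C8: 0.24 × 0.05 = 0.012
Other: 0.4 (unchanged)
Relative clearance = 0.074 + 0.624 + 0.012 + 0.4 = 1.11.
Because AUC varies inversely with clearance, the combined effect is 1 / 1.11 = 0.90.

0.90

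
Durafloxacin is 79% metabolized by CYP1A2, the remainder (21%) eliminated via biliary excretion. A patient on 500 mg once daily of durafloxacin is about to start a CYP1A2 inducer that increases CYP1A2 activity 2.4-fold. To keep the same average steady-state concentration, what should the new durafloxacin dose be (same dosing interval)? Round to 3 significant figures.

The CYP1A2 pathway (79% of clearance) is boosted to 2.4× activity: 0.79 × 2.4 = 1.896.
The remaining 21% of clearance is unaffected.
Relative clearance = 1.896 + 0.21 = 2.106.
Exposure is unchanged when dose changes in proportion to clearance. New dose = 500 mg × 2.106 = 1.05 × 10³ mg.

1.05 × 10³ mg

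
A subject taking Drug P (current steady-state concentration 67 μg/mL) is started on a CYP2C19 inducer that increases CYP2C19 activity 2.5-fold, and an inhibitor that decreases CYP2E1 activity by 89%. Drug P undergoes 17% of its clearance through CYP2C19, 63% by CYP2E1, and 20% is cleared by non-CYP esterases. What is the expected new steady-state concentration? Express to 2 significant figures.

97 μg/mL

The CYP2C19 pathway (17% of clearance) rises to 2.5× activity: 0.17 × 2.5 = 0.425.
The CYP2E1 pathway (63% of clearance) falls to 0.11× activity: 0.63 × 0.11 = 0.0693.
Non-CYP routes (20%) are unchanged.
CL_new/CL_old = 0.425 + 0.0693 + 0.2 = 0.6943.
New steady-state concentration = 67 / 0.6943 = 97 μg/mL (concentration scales inversely with clearance).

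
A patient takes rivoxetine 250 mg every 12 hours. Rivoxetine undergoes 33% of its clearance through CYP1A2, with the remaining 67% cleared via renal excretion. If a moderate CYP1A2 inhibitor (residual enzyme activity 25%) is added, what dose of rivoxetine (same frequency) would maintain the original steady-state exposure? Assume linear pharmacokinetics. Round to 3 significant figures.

188 mg

CYP1A2: 0.33 × 0.25 = 0.0825
Other: 0.67 (unchanged)
New clearance relative to baseline: 0.0825 + 0.67 = 0.7525.
Exposure is unchanged when dose changes in proportion to clearance. New dose = 250 mg × 0.7525 = 188 mg.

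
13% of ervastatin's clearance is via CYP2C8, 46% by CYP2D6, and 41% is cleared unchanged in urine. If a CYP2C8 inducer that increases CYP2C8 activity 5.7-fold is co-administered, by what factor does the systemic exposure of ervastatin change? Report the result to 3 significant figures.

0.621

CYP2C8: 0.13 × 5.7 = 0.741
CYP2D6: 0.46 (unchanged)
Other: 0.41 (unchanged)
New clearance relative to baseline: 0.741 + 0.46 + 0.41 = 1.611.
Since systemic exposure ∝ 1/CL, the ratio is 1 / 1.611 = 0.621.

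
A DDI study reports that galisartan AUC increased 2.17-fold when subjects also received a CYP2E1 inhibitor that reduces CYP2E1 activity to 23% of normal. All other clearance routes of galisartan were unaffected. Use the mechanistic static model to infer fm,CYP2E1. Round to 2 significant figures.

CL'/CL = 1 / 2.17 = 0.4608
0.23·fm + (1 − fm) = 0.4608
fm = (0.4608 − 1) / (0.23 − 1) = 0.70

0.70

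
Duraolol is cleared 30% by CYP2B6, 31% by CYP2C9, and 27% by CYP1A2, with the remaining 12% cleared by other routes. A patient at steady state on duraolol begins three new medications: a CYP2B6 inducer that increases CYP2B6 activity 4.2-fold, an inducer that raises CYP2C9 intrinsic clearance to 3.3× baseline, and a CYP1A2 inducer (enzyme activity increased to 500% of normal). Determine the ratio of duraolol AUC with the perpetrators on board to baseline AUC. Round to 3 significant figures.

0.266

CYP2B6: 0.3 × 4.2 = 1.26
CYP2C9: 0.31 × 3.3 = 1.023
CYP1A2: 0.27 × 5 = 1.35
Other: 0.12 (unchanged)
Relative clearance = 1.26 + 1.023 + 1.35 + 0.12 = 3.753.
AUC ∝ 1/CL: fold-change = 1 / 3.753 = 0.266.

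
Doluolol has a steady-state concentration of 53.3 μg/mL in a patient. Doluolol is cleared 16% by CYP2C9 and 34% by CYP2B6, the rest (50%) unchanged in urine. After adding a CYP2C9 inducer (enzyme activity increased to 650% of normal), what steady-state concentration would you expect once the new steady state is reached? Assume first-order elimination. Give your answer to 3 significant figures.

The CYP2C9 pathway (16% of clearance) is boosted to 6.5× activity: 0.16 × 6.5 = 1.04.
CYP2B6 (34%) and the residual 50% are unaffected.
Relative clearance = 1.04 + 0.34 + 0.5 = 1.88.
Steady-state concentration ∝ 1/CL, so new value = 53.3 / 1.88 = 28.4 μg/mL.

28.4 μg/mL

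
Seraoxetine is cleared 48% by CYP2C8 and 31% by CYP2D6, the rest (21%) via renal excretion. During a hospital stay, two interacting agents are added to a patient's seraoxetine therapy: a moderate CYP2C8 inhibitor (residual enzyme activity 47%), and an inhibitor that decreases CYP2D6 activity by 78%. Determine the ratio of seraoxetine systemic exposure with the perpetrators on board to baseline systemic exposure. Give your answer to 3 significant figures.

CYP2C8: 0.48 × 0.47 = 0.2256
CYP2D6: 0.31 × 0.22 = 0.0682
Other: 0.21 (unchanged)
Relative clearance = 0.2256 + 0.0682 + 0.21 = 0.5038.
Systemic exposure ∝ 1/CL: fold-change = 1 / 0.5038 = 1.98.

1.98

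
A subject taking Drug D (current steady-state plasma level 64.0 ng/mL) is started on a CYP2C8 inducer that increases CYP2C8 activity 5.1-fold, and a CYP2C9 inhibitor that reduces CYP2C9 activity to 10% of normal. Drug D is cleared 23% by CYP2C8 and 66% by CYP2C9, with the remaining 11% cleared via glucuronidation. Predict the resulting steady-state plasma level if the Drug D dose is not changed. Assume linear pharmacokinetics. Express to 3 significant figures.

The CYP2C8 pathway (23% of clearance) increases to 5.1× activity: 0.23 × 5.1 = 1.173.
The CYP2C9 pathway (66% of clearance) drops to 0.1× activity: 0.66 × 0.1 = 0.066.
Non-CYP routes (11%) are unchanged.
New clearance relative to baseline: 1.173 + 0.066 + 0.11 = 1.349.
New steady-state plasma level = 64.0 / 1.349 = 47.4 ng/mL (concentration scales inversely with clearance).

47.4 ng/mL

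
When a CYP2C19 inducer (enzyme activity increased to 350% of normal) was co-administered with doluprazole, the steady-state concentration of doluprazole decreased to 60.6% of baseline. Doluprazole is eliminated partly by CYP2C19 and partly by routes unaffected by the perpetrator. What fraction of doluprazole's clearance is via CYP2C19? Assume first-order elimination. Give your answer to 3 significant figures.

Let fm be the CYP2C19 fraction. New clearance relative to baseline = fm × 3.5 + (1 − fm).
Steady-state concentration ratio = 1 / (new CL fraction), so new CL fraction = 1 / 0.606 = 1.65.
fm × 3.5 + 1 − fm = 1.65  ⇒  fm × (3.5 − 1) = 0.6502  ⇒  fm = 0.260.

0.260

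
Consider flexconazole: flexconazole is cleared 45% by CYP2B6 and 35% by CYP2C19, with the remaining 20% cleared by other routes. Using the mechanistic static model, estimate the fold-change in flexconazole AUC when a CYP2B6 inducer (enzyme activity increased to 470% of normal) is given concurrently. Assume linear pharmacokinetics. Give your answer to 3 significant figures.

CYP2B6: 0.45 × 4.7 = 2.115
CYP2C19: 0.35 (unchanged)
Other: 0.2 (unchanged)
Relative clearance = 2.115 + 0.35 + 0.2 = 2.665.
AUC is inversely proportional to clearance, so the fold-change is 1 / 2.665 = 0.375.

0.375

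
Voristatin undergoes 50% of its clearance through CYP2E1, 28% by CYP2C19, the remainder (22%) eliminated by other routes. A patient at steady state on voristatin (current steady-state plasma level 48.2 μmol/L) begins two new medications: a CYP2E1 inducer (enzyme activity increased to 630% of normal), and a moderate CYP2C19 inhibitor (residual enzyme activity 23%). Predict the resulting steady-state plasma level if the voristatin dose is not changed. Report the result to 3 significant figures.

14.0 μmol/L

The CYP2E1 pathway (50% of clearance) rises to 6.3× activity: 0.5 × 6.3 = 3.15.
The CYP2C19 pathway (28% of clearance) falls to 0.23× activity: 0.28 × 0.23 = 0.0644.
The remaining 22% of clearance is unaffected.
New clearance relative to baseline: 3.15 + 0.0644 + 0.22 = 3.4344.
Dividing the baseline by the relative clearance: 48.2 / 3.4344 = 14.0 μmol/L.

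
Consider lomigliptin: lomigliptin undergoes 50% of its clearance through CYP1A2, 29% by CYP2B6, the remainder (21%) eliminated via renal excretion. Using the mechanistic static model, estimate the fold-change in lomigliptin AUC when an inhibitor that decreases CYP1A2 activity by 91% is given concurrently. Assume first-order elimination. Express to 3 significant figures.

CYP1A2: 0.5 × 0.09 = 0.045
CYP2B6: 0.29 (unchanged)
Other: 0.21 (unchanged)
CL_new/CL_old = 0.045 + 0.29 + 0.21 = 0.545.
AUC is inversely proportional to clearance, so the fold-change is 1 / 0.545 = 1.83.

1.83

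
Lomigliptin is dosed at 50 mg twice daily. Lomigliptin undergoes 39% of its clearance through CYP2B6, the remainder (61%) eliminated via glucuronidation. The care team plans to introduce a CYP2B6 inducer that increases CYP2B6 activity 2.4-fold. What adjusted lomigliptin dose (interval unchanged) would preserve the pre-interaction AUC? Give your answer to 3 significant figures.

77.3 mg

The CYP2B6 pathway (39% of clearance) is boosted to 2.4× activity: 0.39 × 2.4 = 0.936.
Non-CYP routes (61%) are unchanged.
CL_new/CL_old = 0.936 + 0.61 = 1.546.
Css,avg = (dose rate)/CL, so holding Css fixed requires dose ∝ CL: 50 × 1.546 = 77.3 mg.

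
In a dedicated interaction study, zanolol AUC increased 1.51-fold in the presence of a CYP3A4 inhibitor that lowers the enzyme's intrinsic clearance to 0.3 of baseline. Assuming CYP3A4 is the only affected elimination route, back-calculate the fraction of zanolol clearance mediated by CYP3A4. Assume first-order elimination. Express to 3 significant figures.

Let x = fm,CYP3A4. Because AUC ∝ 1/CL, relative clearance fell to 1/1.51 = 0.6623.
Setting x·0.3 + (1 − x) = 0.6623 and solving: x = (0.6623 − 1)/(0.3 − 1) = 0.482.

0.482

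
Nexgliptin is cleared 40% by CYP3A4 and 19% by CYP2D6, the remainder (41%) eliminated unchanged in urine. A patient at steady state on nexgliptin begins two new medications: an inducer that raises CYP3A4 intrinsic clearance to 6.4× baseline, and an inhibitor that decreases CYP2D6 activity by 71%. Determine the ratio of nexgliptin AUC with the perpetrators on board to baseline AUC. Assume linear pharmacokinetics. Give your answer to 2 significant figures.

0.33

The CYP3A4 pathway (40% of clearance) is boosted to 6.4× activity: 0.4 × 6.4 = 2.56.
The CYP2D6 pathway (19% of clearance) is reduced to 0.29× activity: 0.19 × 0.29 = 0.0551.
The remaining 41% of clearance is unaffected.
Relative clearance = 2.56 + 0.0551 + 0.41 = 3.0251.
Because AUC varies inversely with clearance, the combined effect is 1 / 3.0251 = 0.33.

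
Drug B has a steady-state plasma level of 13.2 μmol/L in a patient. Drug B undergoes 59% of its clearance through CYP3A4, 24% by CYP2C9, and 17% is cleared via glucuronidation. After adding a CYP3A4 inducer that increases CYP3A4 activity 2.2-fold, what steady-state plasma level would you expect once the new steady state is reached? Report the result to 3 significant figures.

7.73 μmol/L

CYP3A4: 0.59 × 2.2 = 1.298
CYP2C9: 0.24 (unchanged)
Other: 0.17 (unchanged)
CL_new/CL_old = 1.298 + 0.24 + 0.17 = 1.708.
Steady-state plasma level ∝ 1/CL, so new value = 13.2 / 1.708 = 7.73 μmol/L.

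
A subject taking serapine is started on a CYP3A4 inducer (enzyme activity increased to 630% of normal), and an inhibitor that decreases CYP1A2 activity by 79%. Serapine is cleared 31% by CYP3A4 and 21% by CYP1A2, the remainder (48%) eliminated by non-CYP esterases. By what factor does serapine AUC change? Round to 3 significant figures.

The CYP3A4 pathway (31% of clearance) increases to 6.3× activity: 0.31 × 6.3 = 1.953.
The CYP1A2 pathway (21% of clearance) is reduced to 0.21× activity: 0.21 × 0.21 = 0.0441.
The remaining 48% of clearance is unaffected.
New clearance relative to baseline: 1.953 + 0.0441 + 0.48 = 2.4771.
Because AUC varies inversely with clearance, the combined effect is 1 / 2.4771 = 0.404.

0.404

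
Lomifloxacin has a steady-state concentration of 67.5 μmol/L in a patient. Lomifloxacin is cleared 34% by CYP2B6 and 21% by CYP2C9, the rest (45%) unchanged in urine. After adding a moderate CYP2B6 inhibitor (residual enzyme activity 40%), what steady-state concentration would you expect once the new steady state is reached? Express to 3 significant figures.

CYP2B6: 0.34 × 0.4 = 0.136
CYP2C9: 0.21 (unchanged)
Other: 0.45 (unchanged)
New clearance relative to baseline: 0.136 + 0.21 + 0.45 = 0.796.
With dosing unchanged, steady-state concentration scales as 1/CL: 67.5 / 0.796 = 84.8 μmol/L.

84.8 μmol/L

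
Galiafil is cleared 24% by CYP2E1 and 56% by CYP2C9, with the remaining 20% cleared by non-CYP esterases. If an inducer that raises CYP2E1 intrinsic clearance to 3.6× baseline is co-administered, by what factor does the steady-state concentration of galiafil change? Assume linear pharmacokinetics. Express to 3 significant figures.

CYP2E1: 0.24 × 3.6 = 0.864
CYP2C9: 0.56 (unchanged)
Other: 0.2 (unchanged)
Relative clearance = 0.864 + 0.56 + 0.2 = 1.624.
Since steady-state concentration ∝ 1/CL, the ratio is 1 / 1.624 = 0.616.

0.616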